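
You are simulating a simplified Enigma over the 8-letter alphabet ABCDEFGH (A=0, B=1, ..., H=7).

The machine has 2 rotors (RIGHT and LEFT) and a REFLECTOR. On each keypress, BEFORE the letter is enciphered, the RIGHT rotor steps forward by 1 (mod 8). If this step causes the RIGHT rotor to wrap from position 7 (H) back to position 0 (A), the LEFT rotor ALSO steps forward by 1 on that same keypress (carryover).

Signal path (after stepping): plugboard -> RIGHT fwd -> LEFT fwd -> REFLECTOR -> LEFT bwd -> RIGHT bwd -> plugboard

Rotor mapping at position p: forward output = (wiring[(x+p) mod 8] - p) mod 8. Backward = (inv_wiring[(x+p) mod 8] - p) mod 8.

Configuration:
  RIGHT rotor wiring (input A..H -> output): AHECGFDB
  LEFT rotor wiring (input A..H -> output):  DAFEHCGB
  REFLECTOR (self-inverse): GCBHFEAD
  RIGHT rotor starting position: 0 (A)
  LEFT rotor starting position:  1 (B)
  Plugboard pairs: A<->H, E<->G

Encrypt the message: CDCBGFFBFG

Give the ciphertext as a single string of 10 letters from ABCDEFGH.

Char 1 ('C'): step: R->1, L=1; C->plug->C->R->B->L->E->refl->F->L'->F->R'->D->plug->D
Char 2 ('D'): step: R->2, L=1; D->plug->D->R->D->L->G->refl->A->L'->G->R'->G->plug->E
Char 3 ('C'): step: R->3, L=1; C->plug->C->R->C->L->D->refl->H->L'->A->R'->D->plug->D
Char 4 ('B'): step: R->4, L=1; B->plug->B->R->B->L->E->refl->F->L'->F->R'->D->plug->D
Char 5 ('G'): step: R->5, L=1; G->plug->E->R->C->L->D->refl->H->L'->A->R'->A->plug->H
Char 6 ('F'): step: R->6, L=1; F->plug->F->R->E->L->B->refl->C->L'->H->R'->H->plug->A
Char 7 ('F'): step: R->7, L=1; F->plug->F->R->H->L->C->refl->B->L'->E->R'->H->plug->A
Char 8 ('B'): step: R->0, L->2 (L advanced); B->plug->B->R->H->L->G->refl->A->L'->D->R'->G->plug->E
Char 9 ('F'): step: R->1, L=2; F->plug->F->R->C->L->F->refl->E->L'->E->R'->E->plug->G
Char 10 ('G'): step: R->2, L=2; G->plug->E->R->B->L->C->refl->B->L'->G->R'->G->plug->E

Answer: DEDDHAAEGE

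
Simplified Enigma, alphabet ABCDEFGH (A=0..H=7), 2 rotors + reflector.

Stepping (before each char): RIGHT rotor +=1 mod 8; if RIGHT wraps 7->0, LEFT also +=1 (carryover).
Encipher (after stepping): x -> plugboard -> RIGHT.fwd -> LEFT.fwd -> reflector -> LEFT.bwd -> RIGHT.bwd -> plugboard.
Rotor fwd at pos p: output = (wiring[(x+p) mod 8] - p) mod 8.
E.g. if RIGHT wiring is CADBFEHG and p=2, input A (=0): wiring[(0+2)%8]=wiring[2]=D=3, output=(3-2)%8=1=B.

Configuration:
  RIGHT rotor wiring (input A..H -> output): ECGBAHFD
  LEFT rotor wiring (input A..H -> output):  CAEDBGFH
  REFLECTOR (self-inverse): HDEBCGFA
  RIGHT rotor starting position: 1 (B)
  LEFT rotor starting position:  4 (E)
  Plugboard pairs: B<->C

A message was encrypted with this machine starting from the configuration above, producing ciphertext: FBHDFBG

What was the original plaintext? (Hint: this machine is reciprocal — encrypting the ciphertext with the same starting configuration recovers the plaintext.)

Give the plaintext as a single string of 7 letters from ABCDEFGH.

Answer: DEBBGED

Derivation:
Char 1 ('F'): step: R->2, L=4; F->plug->F->R->B->L->C->refl->E->L'->F->R'->D->plug->D
Char 2 ('B'): step: R->3, L=4; B->plug->C->R->E->L->G->refl->F->L'->A->R'->E->plug->E
Char 3 ('H'): step: R->4, L=4; H->plug->H->R->F->L->E->refl->C->L'->B->R'->C->plug->B
Char 4 ('D'): step: R->5, L=4; D->plug->D->R->H->L->H->refl->A->L'->G->R'->C->plug->B
Char 5 ('F'): step: R->6, L=4; F->plug->F->R->D->L->D->refl->B->L'->C->R'->G->plug->G
Char 6 ('B'): step: R->7, L=4; B->plug->C->R->D->L->D->refl->B->L'->C->R'->E->plug->E
Char 7 ('G'): step: R->0, L->5 (L advanced); G->plug->G->R->F->L->H->refl->A->L'->B->R'->D->plug->D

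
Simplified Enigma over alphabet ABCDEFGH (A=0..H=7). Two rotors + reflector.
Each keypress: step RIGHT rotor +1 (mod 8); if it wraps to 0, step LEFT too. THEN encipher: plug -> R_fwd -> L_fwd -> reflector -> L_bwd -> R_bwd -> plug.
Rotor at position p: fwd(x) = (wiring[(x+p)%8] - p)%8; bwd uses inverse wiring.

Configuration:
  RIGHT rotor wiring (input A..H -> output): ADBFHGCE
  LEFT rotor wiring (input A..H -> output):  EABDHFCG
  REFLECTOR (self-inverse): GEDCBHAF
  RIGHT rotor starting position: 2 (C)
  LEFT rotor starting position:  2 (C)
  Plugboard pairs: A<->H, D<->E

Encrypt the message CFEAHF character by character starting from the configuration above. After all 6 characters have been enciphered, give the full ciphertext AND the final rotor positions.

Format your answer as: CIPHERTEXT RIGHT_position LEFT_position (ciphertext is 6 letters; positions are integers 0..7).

Char 1 ('C'): step: R->3, L=2; C->plug->C->R->D->L->D->refl->C->L'->G->R'->H->plug->A
Char 2 ('F'): step: R->4, L=2; F->plug->F->R->H->L->G->refl->A->L'->E->R'->E->plug->D
Char 3 ('E'): step: R->5, L=2; E->plug->D->R->D->L->D->refl->C->L'->G->R'->E->plug->D
Char 4 ('A'): step: R->6, L=2; A->plug->H->R->A->L->H->refl->F->L'->C->R'->C->plug->C
Char 5 ('H'): step: R->7, L=2; H->plug->A->R->F->L->E->refl->B->L'->B->R'->B->plug->B
Char 6 ('F'): step: R->0, L->3 (L advanced); F->plug->F->R->G->L->F->refl->H->L'->D->R'->B->plug->B
Final: ciphertext=ADDCBB, RIGHT=0, LEFT=3

Answer: ADDCBB 0 3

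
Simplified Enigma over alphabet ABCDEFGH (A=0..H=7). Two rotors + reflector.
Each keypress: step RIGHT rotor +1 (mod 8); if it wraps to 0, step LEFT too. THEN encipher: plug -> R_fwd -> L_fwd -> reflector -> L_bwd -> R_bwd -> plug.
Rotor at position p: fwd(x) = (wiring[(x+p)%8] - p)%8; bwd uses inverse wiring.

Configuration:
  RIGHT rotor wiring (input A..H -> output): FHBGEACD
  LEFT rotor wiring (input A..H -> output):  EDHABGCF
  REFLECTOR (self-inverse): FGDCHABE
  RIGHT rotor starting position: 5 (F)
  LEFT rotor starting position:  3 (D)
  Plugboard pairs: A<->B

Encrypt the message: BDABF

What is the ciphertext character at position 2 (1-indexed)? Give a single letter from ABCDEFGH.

Char 1 ('B'): step: R->6, L=3; B->plug->A->R->E->L->C->refl->D->L'->C->R'->H->plug->H
Char 2 ('D'): step: R->7, L=3; D->plug->D->R->C->L->D->refl->C->L'->E->R'->A->plug->B

B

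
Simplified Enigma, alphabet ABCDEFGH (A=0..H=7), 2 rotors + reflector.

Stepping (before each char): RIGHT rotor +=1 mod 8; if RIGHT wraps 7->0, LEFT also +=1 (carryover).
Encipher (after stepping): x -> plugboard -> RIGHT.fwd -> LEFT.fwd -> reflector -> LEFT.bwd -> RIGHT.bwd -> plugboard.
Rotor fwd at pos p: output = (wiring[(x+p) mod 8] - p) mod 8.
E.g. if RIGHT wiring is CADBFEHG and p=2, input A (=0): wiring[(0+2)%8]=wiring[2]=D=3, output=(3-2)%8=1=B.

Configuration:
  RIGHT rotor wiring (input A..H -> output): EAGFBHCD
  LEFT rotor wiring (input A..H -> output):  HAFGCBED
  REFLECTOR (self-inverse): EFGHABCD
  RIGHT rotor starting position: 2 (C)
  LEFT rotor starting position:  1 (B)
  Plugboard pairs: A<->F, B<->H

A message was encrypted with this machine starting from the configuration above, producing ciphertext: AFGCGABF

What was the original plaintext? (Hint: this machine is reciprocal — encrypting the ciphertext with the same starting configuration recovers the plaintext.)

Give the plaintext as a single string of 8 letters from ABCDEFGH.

Answer: CEHAHFDC

Derivation:
Char 1 ('A'): step: R->3, L=1; A->plug->F->R->B->L->E->refl->A->L'->E->R'->C->plug->C
Char 2 ('F'): step: R->4, L=1; F->plug->A->R->F->L->D->refl->H->L'->A->R'->E->plug->E
Char 3 ('G'): step: R->5, L=1; G->plug->G->R->A->L->H->refl->D->L'->F->R'->B->plug->H
Char 4 ('C'): step: R->6, L=1; C->plug->C->R->G->L->C->refl->G->L'->H->R'->F->plug->A
Char 5 ('G'): step: R->7, L=1; G->plug->G->R->A->L->H->refl->D->L'->F->R'->B->plug->H
Char 6 ('A'): step: R->0, L->2 (L advanced); A->plug->F->R->H->L->G->refl->C->L'->E->R'->A->plug->F
Char 7 ('B'): step: R->1, L=2; B->plug->H->R->D->L->H->refl->D->L'->A->R'->D->plug->D
Char 8 ('F'): step: R->2, L=2; F->plug->A->R->E->L->C->refl->G->L'->H->R'->C->plug->C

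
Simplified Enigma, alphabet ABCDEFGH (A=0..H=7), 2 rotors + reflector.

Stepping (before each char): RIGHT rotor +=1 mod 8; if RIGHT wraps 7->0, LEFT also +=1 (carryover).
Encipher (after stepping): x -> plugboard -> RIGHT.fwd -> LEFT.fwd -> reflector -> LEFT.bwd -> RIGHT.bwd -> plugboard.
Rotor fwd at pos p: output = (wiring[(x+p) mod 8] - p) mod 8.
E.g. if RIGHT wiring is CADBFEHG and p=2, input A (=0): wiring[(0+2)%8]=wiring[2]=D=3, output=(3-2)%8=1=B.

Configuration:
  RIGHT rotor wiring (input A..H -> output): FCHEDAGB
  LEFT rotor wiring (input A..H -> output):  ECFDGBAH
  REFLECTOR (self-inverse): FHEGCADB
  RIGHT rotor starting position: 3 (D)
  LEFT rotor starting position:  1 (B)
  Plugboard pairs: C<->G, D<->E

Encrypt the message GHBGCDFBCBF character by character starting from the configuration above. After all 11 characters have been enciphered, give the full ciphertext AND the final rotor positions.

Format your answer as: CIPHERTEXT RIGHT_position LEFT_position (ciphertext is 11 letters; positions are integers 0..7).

Char 1 ('G'): step: R->4, L=1; G->plug->C->R->C->L->C->refl->E->L'->B->R'->E->plug->D
Char 2 ('H'): step: R->5, L=1; H->plug->H->R->G->L->G->refl->D->L'->H->R'->G->plug->C
Char 3 ('B'): step: R->6, L=1; B->plug->B->R->D->L->F->refl->A->L'->E->R'->D->plug->E
Char 4 ('G'): step: R->7, L=1; G->plug->C->R->D->L->F->refl->A->L'->E->R'->F->plug->F
Char 5 ('C'): step: R->0, L->2 (L advanced); C->plug->G->R->G->L->C->refl->E->L'->C->R'->B->plug->B
Char 6 ('D'): step: R->1, L=2; D->plug->E->R->H->L->A->refl->F->L'->F->R'->F->plug->F
Char 7 ('F'): step: R->2, L=2; F->plug->F->R->H->L->A->refl->F->L'->F->R'->A->plug->A
Char 8 ('B'): step: R->3, L=2; B->plug->B->R->A->L->D->refl->G->L'->E->R'->H->plug->H
Char 9 ('C'): step: R->4, L=2; C->plug->G->R->D->L->H->refl->B->L'->B->R'->E->plug->D
Char 10 ('B'): step: R->5, L=2; B->plug->B->R->B->L->B->refl->H->L'->D->R'->A->plug->A
Char 11 ('F'): step: R->6, L=2; F->plug->F->R->G->L->C->refl->E->L'->C->R'->H->plug->H
Final: ciphertext=DCEFBFAHDAH, RIGHT=6, LEFT=2

Answer: DCEFBFAHDAH 6 2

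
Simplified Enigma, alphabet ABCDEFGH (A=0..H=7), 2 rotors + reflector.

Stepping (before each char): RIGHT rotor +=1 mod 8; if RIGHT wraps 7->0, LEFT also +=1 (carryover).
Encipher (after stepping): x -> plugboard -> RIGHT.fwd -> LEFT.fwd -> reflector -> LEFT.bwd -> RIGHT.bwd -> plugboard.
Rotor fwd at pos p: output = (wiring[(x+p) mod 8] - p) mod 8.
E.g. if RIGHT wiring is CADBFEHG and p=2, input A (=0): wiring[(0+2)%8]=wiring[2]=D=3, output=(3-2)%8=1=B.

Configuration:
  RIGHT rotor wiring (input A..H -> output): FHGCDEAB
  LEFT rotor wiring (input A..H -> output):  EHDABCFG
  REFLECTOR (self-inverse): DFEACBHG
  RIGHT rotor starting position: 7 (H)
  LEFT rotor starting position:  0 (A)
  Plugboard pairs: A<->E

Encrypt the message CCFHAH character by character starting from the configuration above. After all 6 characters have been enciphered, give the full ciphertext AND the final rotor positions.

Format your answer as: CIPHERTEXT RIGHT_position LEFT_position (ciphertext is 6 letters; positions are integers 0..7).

Answer: FBGEDC 5 1

Derivation:
Char 1 ('C'): step: R->0, L->1 (L advanced); C->plug->C->R->G->L->F->refl->B->L'->E->R'->F->plug->F
Char 2 ('C'): step: R->1, L=1; C->plug->C->R->B->L->C->refl->E->L'->F->R'->B->plug->B
Char 3 ('F'): step: R->2, L=1; F->plug->F->R->H->L->D->refl->A->L'->D->R'->G->plug->G
Char 4 ('H'): step: R->3, L=1; H->plug->H->R->D->L->A->refl->D->L'->H->R'->A->plug->E
Char 5 ('A'): step: R->4, L=1; A->plug->E->R->B->L->C->refl->E->L'->F->R'->D->plug->D
Char 6 ('H'): step: R->5, L=1; H->plug->H->R->G->L->F->refl->B->L'->E->R'->C->plug->C
Final: ciphertext=FBGEDC, RIGHT=5, LEFT=1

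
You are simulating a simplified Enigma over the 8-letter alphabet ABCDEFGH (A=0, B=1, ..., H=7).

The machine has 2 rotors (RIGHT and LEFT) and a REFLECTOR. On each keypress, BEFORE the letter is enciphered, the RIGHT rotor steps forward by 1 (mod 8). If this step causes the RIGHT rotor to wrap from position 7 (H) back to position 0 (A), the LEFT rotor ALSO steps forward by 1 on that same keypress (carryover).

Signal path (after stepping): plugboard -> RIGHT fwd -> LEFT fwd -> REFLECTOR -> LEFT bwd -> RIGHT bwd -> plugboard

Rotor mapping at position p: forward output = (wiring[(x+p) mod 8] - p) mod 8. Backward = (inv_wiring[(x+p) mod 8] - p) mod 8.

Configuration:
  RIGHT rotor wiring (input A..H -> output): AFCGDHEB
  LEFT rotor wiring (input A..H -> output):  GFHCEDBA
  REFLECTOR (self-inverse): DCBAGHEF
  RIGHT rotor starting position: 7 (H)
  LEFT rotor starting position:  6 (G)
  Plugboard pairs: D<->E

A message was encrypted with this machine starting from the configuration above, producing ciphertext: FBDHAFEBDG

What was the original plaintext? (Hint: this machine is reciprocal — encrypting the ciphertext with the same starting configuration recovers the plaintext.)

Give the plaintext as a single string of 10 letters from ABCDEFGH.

Answer: ACGBCGFHEA

Derivation:
Char 1 ('F'): step: R->0, L->7 (L advanced); F->plug->F->R->H->L->C->refl->B->L'->A->R'->A->plug->A
Char 2 ('B'): step: R->1, L=7; B->plug->B->R->B->L->H->refl->F->L'->F->R'->C->plug->C
Char 3 ('D'): step: R->2, L=7; D->plug->E->R->C->L->G->refl->E->L'->G->R'->G->plug->G
Char 4 ('H'): step: R->3, L=7; H->plug->H->R->H->L->C->refl->B->L'->A->R'->B->plug->B
Char 5 ('A'): step: R->4, L=7; A->plug->A->R->H->L->C->refl->B->L'->A->R'->C->plug->C
Char 6 ('F'): step: R->5, L=7; F->plug->F->R->F->L->F->refl->H->L'->B->R'->G->plug->G
Char 7 ('E'): step: R->6, L=7; E->plug->D->R->H->L->C->refl->B->L'->A->R'->F->plug->F
Char 8 ('B'): step: R->7, L=7; B->plug->B->R->B->L->H->refl->F->L'->F->R'->H->plug->H
Char 9 ('D'): step: R->0, L->0 (L advanced); D->plug->E->R->D->L->C->refl->B->L'->G->R'->D->plug->E
Char 10 ('G'): step: R->1, L=0; G->plug->G->R->A->L->G->refl->E->L'->E->R'->A->plug->A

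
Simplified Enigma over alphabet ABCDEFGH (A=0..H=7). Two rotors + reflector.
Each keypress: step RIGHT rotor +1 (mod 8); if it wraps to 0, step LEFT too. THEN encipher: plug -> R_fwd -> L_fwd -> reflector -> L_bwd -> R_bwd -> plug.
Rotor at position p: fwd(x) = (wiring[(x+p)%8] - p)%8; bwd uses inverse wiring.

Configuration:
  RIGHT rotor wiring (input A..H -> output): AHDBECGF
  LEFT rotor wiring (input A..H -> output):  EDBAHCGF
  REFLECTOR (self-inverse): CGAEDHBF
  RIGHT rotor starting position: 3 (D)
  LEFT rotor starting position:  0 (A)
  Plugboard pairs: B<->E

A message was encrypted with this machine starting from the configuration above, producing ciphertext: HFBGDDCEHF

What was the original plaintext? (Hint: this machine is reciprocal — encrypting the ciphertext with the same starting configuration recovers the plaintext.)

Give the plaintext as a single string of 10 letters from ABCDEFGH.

Answer: FBFFAGHHCH

Derivation:
Char 1 ('H'): step: R->4, L=0; H->plug->H->R->F->L->C->refl->A->L'->D->R'->F->plug->F
Char 2 ('F'): step: R->5, L=0; F->plug->F->R->G->L->G->refl->B->L'->C->R'->E->plug->B
Char 3 ('B'): step: R->6, L=0; B->plug->E->R->F->L->C->refl->A->L'->D->R'->F->plug->F
Char 4 ('G'): step: R->7, L=0; G->plug->G->R->D->L->A->refl->C->L'->F->R'->F->plug->F
Char 5 ('D'): step: R->0, L->1 (L advanced); D->plug->D->R->B->L->A->refl->C->L'->A->R'->A->plug->A
Char 6 ('D'): step: R->1, L=1; D->plug->D->R->D->L->G->refl->B->L'->E->R'->G->plug->G
Char 7 ('C'): step: R->2, L=1; C->plug->C->R->C->L->H->refl->F->L'->F->R'->H->plug->H
Char 8 ('E'): step: R->3, L=1; E->plug->B->R->B->L->A->refl->C->L'->A->R'->H->plug->H
Char 9 ('H'): step: R->4, L=1; H->plug->H->R->F->L->F->refl->H->L'->C->R'->C->plug->C
Char 10 ('F'): step: R->5, L=1; F->plug->F->R->G->L->E->refl->D->L'->H->R'->H->plug->H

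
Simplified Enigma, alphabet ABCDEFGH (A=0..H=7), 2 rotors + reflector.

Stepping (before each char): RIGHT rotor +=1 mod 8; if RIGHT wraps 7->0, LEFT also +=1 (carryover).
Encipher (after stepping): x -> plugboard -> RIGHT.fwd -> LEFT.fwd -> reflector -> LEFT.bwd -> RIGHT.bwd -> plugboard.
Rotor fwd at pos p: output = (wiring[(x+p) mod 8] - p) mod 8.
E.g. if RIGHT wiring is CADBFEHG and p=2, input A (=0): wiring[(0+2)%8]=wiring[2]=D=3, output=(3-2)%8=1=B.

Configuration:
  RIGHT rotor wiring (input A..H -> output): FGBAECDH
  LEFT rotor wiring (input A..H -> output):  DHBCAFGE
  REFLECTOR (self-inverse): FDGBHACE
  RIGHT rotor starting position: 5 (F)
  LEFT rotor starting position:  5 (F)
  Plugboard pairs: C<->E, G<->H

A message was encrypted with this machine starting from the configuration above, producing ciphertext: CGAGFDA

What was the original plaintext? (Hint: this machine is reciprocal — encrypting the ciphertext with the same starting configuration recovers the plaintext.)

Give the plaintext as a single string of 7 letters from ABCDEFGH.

Answer: GHGDAFF

Derivation:
Char 1 ('C'): step: R->6, L=5; C->plug->E->R->D->L->G->refl->C->L'->E->R'->H->plug->G
Char 2 ('G'): step: R->7, L=5; G->plug->H->R->E->L->C->refl->G->L'->D->R'->G->plug->H
Char 3 ('A'): step: R->0, L->6 (L advanced); A->plug->A->R->F->L->E->refl->H->L'->H->R'->H->plug->G
Char 4 ('G'): step: R->1, L=6; G->plug->H->R->E->L->D->refl->B->L'->D->R'->D->plug->D
Char 5 ('F'): step: R->2, L=6; F->plug->F->R->F->L->E->refl->H->L'->H->R'->A->plug->A
Char 6 ('D'): step: R->3, L=6; D->plug->D->R->A->L->A->refl->F->L'->C->R'->F->plug->F
Char 7 ('A'): step: R->4, L=6; A->plug->A->R->A->L->A->refl->F->L'->C->R'->F->plug->F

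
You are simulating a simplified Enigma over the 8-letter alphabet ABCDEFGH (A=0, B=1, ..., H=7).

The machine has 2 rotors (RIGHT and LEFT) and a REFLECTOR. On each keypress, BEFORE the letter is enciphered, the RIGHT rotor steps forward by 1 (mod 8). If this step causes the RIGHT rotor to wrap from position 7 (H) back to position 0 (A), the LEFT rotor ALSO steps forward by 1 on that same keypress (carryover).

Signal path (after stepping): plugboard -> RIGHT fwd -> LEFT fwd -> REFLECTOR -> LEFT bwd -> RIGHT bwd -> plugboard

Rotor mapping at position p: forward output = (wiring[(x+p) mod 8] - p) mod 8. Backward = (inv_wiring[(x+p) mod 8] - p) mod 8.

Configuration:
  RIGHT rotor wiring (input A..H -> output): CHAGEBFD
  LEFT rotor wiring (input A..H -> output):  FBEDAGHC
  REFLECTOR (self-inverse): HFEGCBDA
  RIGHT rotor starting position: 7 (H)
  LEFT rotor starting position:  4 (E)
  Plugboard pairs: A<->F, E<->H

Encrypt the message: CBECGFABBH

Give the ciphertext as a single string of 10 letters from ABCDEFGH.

Answer: FFHACGHAFC

Derivation:
Char 1 ('C'): step: R->0, L->5 (L advanced); C->plug->C->R->A->L->B->refl->F->L'->C->R'->A->plug->F
Char 2 ('B'): step: R->1, L=5; B->plug->B->R->H->L->D->refl->G->L'->G->R'->A->plug->F
Char 3 ('E'): step: R->2, L=5; E->plug->H->R->F->L->H->refl->A->L'->D->R'->E->plug->H
Char 4 ('C'): step: R->3, L=5; C->plug->C->R->G->L->G->refl->D->L'->H->R'->F->plug->A
Char 5 ('G'): step: R->4, L=5; G->plug->G->R->E->L->E->refl->C->L'->B->R'->C->plug->C
Char 6 ('F'): step: R->5, L=5; F->plug->A->R->E->L->E->refl->C->L'->B->R'->G->plug->G
Char 7 ('A'): step: R->6, L=5; A->plug->F->R->A->L->B->refl->F->L'->C->R'->E->plug->H
Char 8 ('B'): step: R->7, L=5; B->plug->B->R->D->L->A->refl->H->L'->F->R'->F->plug->A
Char 9 ('B'): step: R->0, L->6 (L advanced); B->plug->B->R->H->L->A->refl->H->L'->C->R'->A->plug->F
Char 10 ('H'): step: R->1, L=6; H->plug->E->R->A->L->B->refl->F->L'->F->R'->C->plug->C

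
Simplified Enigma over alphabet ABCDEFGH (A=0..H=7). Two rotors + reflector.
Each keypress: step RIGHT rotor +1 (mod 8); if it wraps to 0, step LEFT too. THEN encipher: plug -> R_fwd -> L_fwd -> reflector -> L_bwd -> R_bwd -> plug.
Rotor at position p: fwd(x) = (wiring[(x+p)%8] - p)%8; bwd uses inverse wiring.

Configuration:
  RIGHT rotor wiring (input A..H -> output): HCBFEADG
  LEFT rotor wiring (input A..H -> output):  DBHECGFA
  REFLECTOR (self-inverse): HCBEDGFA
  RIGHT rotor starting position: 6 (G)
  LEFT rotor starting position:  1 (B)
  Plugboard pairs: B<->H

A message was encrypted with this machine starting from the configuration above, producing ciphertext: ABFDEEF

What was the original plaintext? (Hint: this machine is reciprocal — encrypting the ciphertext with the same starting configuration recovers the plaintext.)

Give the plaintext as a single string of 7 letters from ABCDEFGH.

Char 1 ('A'): step: R->7, L=1; A->plug->A->R->H->L->C->refl->B->L'->D->R'->C->plug->C
Char 2 ('B'): step: R->0, L->2 (L advanced); B->plug->H->R->G->L->B->refl->C->L'->B->R'->C->plug->C
Char 3 ('F'): step: R->1, L=2; F->plug->F->R->C->L->A->refl->H->L'->H->R'->E->plug->E
Char 4 ('D'): step: R->2, L=2; D->plug->D->R->G->L->B->refl->C->L'->B->R'->E->plug->E
Char 5 ('E'): step: R->3, L=2; E->plug->E->R->D->L->E->refl->D->L'->E->R'->F->plug->F
Char 6 ('E'): step: R->4, L=2; E->plug->E->R->D->L->E->refl->D->L'->E->R'->B->plug->H
Char 7 ('F'): step: R->5, L=2; F->plug->F->R->E->L->D->refl->E->L'->D->R'->A->plug->A

Answer: CCEEFHA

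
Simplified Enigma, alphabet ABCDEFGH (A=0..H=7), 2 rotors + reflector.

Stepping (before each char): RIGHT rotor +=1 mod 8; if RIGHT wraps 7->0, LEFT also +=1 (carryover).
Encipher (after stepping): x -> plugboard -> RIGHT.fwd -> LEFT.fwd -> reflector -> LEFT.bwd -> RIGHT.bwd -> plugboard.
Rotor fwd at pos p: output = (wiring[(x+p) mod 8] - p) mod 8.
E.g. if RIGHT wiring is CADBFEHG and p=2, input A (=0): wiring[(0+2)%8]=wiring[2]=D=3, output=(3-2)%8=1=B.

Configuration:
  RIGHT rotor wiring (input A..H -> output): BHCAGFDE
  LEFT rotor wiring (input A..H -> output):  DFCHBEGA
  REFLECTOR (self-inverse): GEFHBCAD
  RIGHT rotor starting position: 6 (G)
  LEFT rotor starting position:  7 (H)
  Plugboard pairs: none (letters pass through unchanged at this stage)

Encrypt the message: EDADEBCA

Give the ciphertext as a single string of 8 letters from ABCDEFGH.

Char 1 ('E'): step: R->7, L=7; E->plug->E->R->B->L->E->refl->B->L'->A->R'->C->plug->C
Char 2 ('D'): step: R->0, L->0 (L advanced); D->plug->D->R->A->L->D->refl->H->L'->D->R'->G->plug->G
Char 3 ('A'): step: R->1, L=0; A->plug->A->R->G->L->G->refl->A->L'->H->R'->C->plug->C
Char 4 ('D'): step: R->2, L=0; D->plug->D->R->D->L->H->refl->D->L'->A->R'->A->plug->A
Char 5 ('E'): step: R->3, L=0; E->plug->E->R->B->L->F->refl->C->L'->C->R'->C->plug->C
Char 6 ('B'): step: R->4, L=0; B->plug->B->R->B->L->F->refl->C->L'->C->R'->A->plug->A
Char 7 ('C'): step: R->5, L=0; C->plug->C->R->H->L->A->refl->G->L'->G->R'->B->plug->B
Char 8 ('A'): step: R->6, L=0; A->plug->A->R->F->L->E->refl->B->L'->E->R'->E->plug->E

Answer: CGCACABE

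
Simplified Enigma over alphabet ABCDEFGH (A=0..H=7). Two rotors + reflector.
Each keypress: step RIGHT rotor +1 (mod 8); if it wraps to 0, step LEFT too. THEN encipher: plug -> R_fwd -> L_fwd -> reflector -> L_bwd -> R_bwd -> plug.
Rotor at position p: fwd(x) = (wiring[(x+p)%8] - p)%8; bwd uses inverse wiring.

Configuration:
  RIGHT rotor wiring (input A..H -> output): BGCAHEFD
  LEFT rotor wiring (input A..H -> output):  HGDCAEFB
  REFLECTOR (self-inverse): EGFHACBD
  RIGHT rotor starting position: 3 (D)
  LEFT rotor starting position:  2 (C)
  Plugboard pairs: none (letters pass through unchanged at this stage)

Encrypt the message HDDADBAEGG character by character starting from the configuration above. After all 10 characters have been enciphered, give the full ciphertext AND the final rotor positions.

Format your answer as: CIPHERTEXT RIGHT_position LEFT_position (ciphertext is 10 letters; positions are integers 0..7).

Char 1 ('H'): step: R->4, L=2; H->plug->H->R->E->L->D->refl->H->L'->F->R'->E->plug->E
Char 2 ('D'): step: R->5, L=2; D->plug->D->R->E->L->D->refl->H->L'->F->R'->F->plug->F
Char 3 ('D'): step: R->6, L=2; D->plug->D->R->A->L->B->refl->G->L'->C->R'->F->plug->F
Char 4 ('A'): step: R->7, L=2; A->plug->A->R->E->L->D->refl->H->L'->F->R'->G->plug->G
Char 5 ('D'): step: R->0, L->3 (L advanced); D->plug->D->R->A->L->H->refl->D->L'->G->R'->B->plug->B
Char 6 ('B'): step: R->1, L=3; B->plug->B->R->B->L->F->refl->C->L'->D->R'->E->plug->E
Char 7 ('A'): step: R->2, L=3; A->plug->A->R->A->L->H->refl->D->L'->G->R'->B->plug->B
Char 8 ('E'): step: R->3, L=3; E->plug->E->R->A->L->H->refl->D->L'->G->R'->F->plug->F
Char 9 ('G'): step: R->4, L=3; G->plug->G->R->G->L->D->refl->H->L'->A->R'->B->plug->B
Char 10 ('G'): step: R->5, L=3; G->plug->G->R->D->L->C->refl->F->L'->B->R'->E->plug->E
Final: ciphertext=EFFGBEBFBE, RIGHT=5, LEFT=3

Answer: EFFGBEBFBE 5 3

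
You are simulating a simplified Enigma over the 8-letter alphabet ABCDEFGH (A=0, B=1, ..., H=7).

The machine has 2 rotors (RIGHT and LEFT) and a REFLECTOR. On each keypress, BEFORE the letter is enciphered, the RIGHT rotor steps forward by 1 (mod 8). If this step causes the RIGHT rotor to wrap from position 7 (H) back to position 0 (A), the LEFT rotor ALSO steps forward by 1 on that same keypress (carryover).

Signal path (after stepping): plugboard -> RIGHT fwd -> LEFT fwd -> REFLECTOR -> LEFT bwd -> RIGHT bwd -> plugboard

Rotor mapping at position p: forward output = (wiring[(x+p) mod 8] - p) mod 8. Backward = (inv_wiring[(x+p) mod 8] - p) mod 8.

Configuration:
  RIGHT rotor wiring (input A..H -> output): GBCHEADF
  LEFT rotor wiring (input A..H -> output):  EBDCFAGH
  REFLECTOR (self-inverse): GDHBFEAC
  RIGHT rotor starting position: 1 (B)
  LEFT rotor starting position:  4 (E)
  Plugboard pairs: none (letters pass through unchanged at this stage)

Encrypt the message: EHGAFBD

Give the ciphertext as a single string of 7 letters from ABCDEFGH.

Char 1 ('E'): step: R->2, L=4; E->plug->E->R->B->L->E->refl->F->L'->F->R'->B->plug->B
Char 2 ('H'): step: R->3, L=4; H->plug->H->R->H->L->G->refl->A->L'->E->R'->A->plug->A
Char 3 ('G'): step: R->4, L=4; G->plug->G->R->G->L->H->refl->C->L'->C->R'->E->plug->E
Char 4 ('A'): step: R->5, L=4; A->plug->A->R->D->L->D->refl->B->L'->A->R'->C->plug->C
Char 5 ('F'): step: R->6, L=4; F->plug->F->R->B->L->E->refl->F->L'->F->R'->A->plug->A
Char 6 ('B'): step: R->7, L=4; B->plug->B->R->H->L->G->refl->A->L'->E->R'->H->plug->H
Char 7 ('D'): step: R->0, L->5 (L advanced); D->plug->D->R->H->L->A->refl->G->L'->F->R'->H->plug->H

Answer: BAECAHH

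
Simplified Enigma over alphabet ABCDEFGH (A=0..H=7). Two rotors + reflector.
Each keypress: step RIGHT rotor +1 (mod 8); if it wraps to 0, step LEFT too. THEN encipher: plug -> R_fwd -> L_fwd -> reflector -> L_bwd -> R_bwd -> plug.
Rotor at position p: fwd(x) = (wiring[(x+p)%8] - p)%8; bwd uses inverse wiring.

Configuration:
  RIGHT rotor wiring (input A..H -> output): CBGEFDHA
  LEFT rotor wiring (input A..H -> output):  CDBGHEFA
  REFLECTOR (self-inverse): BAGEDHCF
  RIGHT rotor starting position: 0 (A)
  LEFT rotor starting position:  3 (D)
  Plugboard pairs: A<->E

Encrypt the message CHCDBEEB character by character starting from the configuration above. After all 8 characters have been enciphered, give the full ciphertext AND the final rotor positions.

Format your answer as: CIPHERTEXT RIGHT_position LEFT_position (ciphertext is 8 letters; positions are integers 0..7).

Answer: GCEFEAHE 0 4

Derivation:
Char 1 ('C'): step: R->1, L=3; C->plug->C->R->D->L->C->refl->G->L'->H->R'->G->plug->G
Char 2 ('H'): step: R->2, L=3; H->plug->H->R->H->L->G->refl->C->L'->D->R'->C->plug->C
Char 3 ('C'): step: R->3, L=3; C->plug->C->R->A->L->D->refl->E->L'->B->R'->A->plug->E
Char 4 ('D'): step: R->4, L=3; D->plug->D->R->E->L->F->refl->H->L'->F->R'->F->plug->F
Char 5 ('B'): step: R->5, L=3; B->plug->B->R->C->L->B->refl->A->L'->G->R'->A->plug->E
Char 6 ('E'): step: R->6, L=3; E->plug->A->R->B->L->E->refl->D->L'->A->R'->E->plug->A
Char 7 ('E'): step: R->7, L=3; E->plug->A->R->B->L->E->refl->D->L'->A->R'->H->plug->H
Char 8 ('B'): step: R->0, L->4 (L advanced); B->plug->B->R->B->L->A->refl->B->L'->C->R'->A->plug->E
Final: ciphertext=GCEFEAHE, RIGHT=0, LEFT=4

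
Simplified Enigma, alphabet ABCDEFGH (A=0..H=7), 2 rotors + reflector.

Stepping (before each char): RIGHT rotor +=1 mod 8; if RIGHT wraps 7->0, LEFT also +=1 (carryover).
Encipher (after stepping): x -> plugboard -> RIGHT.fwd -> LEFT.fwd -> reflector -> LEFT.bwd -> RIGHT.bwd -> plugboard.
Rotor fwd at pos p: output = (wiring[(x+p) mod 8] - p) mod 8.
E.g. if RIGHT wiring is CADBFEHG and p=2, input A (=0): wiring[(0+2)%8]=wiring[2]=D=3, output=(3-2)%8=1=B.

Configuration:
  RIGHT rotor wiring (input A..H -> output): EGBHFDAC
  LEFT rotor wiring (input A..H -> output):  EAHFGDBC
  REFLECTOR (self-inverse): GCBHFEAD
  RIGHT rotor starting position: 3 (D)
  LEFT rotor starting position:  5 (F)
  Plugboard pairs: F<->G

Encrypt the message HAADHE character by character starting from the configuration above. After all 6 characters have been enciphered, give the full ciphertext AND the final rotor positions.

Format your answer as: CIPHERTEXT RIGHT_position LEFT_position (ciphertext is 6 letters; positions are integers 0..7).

Answer: CHGHBC 1 6

Derivation:
Char 1 ('H'): step: R->4, L=5; H->plug->H->R->D->L->H->refl->D->L'->E->R'->C->plug->C
Char 2 ('A'): step: R->5, L=5; A->plug->A->R->G->L->A->refl->G->L'->A->R'->H->plug->H
Char 3 ('A'): step: R->6, L=5; A->plug->A->R->C->L->F->refl->E->L'->B->R'->F->plug->G
Char 4 ('D'): step: R->7, L=5; D->plug->D->R->C->L->F->refl->E->L'->B->R'->H->plug->H
Char 5 ('H'): step: R->0, L->6 (L advanced); H->plug->H->R->C->L->G->refl->A->L'->G->R'->B->plug->B
Char 6 ('E'): step: R->1, L=6; E->plug->E->R->C->L->G->refl->A->L'->G->R'->C->plug->C
Final: ciphertext=CHGHBC, RIGHT=1, LEFT=6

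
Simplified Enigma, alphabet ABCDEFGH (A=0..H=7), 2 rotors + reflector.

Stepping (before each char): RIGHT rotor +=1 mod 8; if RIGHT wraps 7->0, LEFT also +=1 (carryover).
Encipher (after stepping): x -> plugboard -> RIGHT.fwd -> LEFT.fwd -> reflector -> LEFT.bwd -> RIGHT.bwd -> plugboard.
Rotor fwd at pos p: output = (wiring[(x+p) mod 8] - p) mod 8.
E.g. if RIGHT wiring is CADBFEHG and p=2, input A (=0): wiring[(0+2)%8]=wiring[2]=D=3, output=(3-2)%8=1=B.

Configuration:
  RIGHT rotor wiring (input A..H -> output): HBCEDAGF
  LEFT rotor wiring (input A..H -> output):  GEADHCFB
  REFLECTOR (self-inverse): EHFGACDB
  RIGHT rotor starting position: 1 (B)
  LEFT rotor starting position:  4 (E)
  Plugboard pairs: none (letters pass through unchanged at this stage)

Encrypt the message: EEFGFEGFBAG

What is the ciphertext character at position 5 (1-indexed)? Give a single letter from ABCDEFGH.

Char 1 ('E'): step: R->2, L=4; E->plug->E->R->E->L->C->refl->F->L'->D->R'->F->plug->F
Char 2 ('E'): step: R->3, L=4; E->plug->E->R->C->L->B->refl->H->L'->H->R'->H->plug->H
Char 3 ('F'): step: R->4, L=4; F->plug->F->R->F->L->A->refl->E->L'->G->R'->G->plug->G
Char 4 ('G'): step: R->5, L=4; G->plug->G->R->H->L->H->refl->B->L'->C->R'->D->plug->D
Char 5 ('F'): step: R->6, L=4; F->plug->F->R->G->L->E->refl->A->L'->F->R'->G->plug->G

G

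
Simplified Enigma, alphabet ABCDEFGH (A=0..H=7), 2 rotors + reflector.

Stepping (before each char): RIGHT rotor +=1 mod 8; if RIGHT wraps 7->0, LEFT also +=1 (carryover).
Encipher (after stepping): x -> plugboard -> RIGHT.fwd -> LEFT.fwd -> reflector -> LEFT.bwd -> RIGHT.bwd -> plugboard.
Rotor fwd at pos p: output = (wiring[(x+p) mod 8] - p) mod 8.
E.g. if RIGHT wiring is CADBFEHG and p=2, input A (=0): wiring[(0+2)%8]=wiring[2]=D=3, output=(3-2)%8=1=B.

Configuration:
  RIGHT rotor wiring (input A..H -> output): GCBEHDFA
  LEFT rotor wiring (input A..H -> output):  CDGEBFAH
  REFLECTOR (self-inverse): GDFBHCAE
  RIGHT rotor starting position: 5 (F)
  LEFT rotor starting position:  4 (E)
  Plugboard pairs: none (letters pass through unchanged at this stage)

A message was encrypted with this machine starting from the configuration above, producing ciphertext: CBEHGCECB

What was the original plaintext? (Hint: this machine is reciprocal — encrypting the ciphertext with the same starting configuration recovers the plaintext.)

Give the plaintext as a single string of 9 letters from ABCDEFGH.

Answer: FGAAHBAHE

Derivation:
Char 1 ('C'): step: R->6, L=4; C->plug->C->R->A->L->F->refl->C->L'->G->R'->F->plug->F
Char 2 ('B'): step: R->7, L=4; B->plug->B->R->H->L->A->refl->G->L'->E->R'->G->plug->G
Char 3 ('E'): step: R->0, L->5 (L advanced); E->plug->E->R->H->L->E->refl->H->L'->G->R'->A->plug->A
Char 4 ('H'): step: R->1, L=5; H->plug->H->R->F->L->B->refl->D->L'->B->R'->A->plug->A
Char 5 ('G'): step: R->2, L=5; G->plug->G->R->E->L->G->refl->A->L'->A->R'->H->plug->H
Char 6 ('C'): step: R->3, L=5; C->plug->C->R->A->L->A->refl->G->L'->E->R'->B->plug->B
Char 7 ('E'): step: R->4, L=5; E->plug->E->R->C->L->C->refl->F->L'->D->R'->A->plug->A
Char 8 ('C'): step: R->5, L=5; C->plug->C->R->D->L->F->refl->C->L'->C->R'->H->plug->H
Char 9 ('B'): step: R->6, L=5; B->plug->B->R->C->L->C->refl->F->L'->D->R'->E->plug->E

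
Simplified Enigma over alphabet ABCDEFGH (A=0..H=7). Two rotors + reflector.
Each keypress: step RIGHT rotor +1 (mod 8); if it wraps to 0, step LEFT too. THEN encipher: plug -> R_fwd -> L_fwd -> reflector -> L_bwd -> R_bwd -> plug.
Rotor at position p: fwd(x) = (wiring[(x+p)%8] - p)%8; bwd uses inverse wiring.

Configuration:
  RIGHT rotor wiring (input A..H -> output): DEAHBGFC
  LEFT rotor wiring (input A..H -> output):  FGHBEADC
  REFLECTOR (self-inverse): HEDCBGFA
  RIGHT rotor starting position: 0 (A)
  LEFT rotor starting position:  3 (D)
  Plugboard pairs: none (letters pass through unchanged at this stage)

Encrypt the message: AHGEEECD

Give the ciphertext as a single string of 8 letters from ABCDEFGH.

Answer: FFECAHHA

Derivation:
Char 1 ('A'): step: R->1, L=3; A->plug->A->R->D->L->A->refl->H->L'->E->R'->F->plug->F
Char 2 ('H'): step: R->2, L=3; H->plug->H->R->C->L->F->refl->G->L'->A->R'->F->plug->F
Char 3 ('G'): step: R->3, L=3; G->plug->G->R->B->L->B->refl->E->L'->H->R'->E->plug->E
Char 4 ('E'): step: R->4, L=3; E->plug->E->R->H->L->E->refl->B->L'->B->R'->C->plug->C
Char 5 ('E'): step: R->5, L=3; E->plug->E->R->H->L->E->refl->B->L'->B->R'->A->plug->A
Char 6 ('E'): step: R->6, L=3; E->plug->E->R->C->L->F->refl->G->L'->A->R'->H->plug->H
Char 7 ('C'): step: R->7, L=3; C->plug->C->R->F->L->C->refl->D->L'->G->R'->H->plug->H
Char 8 ('D'): step: R->0, L->4 (L advanced); D->plug->D->R->H->L->F->refl->G->L'->D->R'->A->plug->A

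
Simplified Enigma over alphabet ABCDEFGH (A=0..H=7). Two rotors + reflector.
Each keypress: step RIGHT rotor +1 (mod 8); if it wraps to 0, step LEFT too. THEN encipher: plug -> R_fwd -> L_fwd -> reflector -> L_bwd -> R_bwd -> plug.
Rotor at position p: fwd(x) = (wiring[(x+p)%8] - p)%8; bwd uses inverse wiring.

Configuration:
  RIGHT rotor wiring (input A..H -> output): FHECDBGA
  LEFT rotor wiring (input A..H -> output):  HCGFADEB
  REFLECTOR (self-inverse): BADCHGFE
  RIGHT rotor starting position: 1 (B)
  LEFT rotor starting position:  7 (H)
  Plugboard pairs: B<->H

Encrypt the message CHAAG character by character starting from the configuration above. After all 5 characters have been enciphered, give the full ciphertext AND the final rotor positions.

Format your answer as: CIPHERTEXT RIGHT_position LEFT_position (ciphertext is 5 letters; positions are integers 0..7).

Answer: BFDFD 6 7

Derivation:
Char 1 ('C'): step: R->2, L=7; C->plug->C->R->B->L->A->refl->B->L'->F->R'->H->plug->B
Char 2 ('H'): step: R->3, L=7; H->plug->B->R->A->L->C->refl->D->L'->C->R'->F->plug->F
Char 3 ('A'): step: R->4, L=7; A->plug->A->R->H->L->F->refl->G->L'->E->R'->D->plug->D
Char 4 ('A'): step: R->5, L=7; A->plug->A->R->E->L->G->refl->F->L'->H->R'->F->plug->F
Char 5 ('G'): step: R->6, L=7; G->plug->G->R->F->L->B->refl->A->L'->B->R'->D->plug->D
Final: ciphertext=BFDFD, RIGHT=6, LEFT=7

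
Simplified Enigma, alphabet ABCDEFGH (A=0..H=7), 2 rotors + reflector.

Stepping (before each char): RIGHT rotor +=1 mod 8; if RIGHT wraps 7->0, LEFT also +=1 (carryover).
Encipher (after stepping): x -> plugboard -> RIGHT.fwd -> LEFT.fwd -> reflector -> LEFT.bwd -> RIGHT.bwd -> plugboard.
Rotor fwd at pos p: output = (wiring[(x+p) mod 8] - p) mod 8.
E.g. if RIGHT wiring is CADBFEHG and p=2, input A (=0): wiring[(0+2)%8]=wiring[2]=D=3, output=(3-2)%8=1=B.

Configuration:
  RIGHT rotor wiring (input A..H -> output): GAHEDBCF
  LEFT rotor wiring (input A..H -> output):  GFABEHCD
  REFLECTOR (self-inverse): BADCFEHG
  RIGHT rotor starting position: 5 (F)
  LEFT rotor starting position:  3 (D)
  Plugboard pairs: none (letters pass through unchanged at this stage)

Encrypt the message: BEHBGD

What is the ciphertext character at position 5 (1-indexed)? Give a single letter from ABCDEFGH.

Char 1 ('B'): step: R->6, L=3; B->plug->B->R->H->L->F->refl->E->L'->C->R'->D->plug->D
Char 2 ('E'): step: R->7, L=3; E->plug->E->R->F->L->D->refl->C->L'->G->R'->A->plug->A
Char 3 ('H'): step: R->0, L->4 (L advanced); H->plug->H->R->F->L->B->refl->A->L'->A->R'->B->plug->B
Char 4 ('B'): step: R->1, L=4; B->plug->B->R->G->L->E->refl->F->L'->H->R'->A->plug->A
Char 5 ('G'): step: R->2, L=4; G->plug->G->R->E->L->C->refl->D->L'->B->R'->C->plug->C

C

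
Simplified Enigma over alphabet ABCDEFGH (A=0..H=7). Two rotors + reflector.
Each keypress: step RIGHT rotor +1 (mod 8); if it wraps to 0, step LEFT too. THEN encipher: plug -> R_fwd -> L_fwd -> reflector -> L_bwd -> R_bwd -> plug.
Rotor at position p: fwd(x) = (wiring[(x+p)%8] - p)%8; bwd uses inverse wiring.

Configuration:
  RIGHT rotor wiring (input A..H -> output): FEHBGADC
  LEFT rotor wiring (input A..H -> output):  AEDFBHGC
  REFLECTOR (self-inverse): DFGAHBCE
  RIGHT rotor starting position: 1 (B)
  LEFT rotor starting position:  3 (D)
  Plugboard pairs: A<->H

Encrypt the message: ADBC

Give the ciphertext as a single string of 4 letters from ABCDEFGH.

Char 1 ('A'): step: R->2, L=3; A->plug->H->R->C->L->E->refl->H->L'->E->R'->C->plug->C
Char 2 ('D'): step: R->3, L=3; D->plug->D->R->A->L->C->refl->G->L'->B->R'->G->plug->G
Char 3 ('B'): step: R->4, L=3; B->plug->B->R->E->L->H->refl->E->L'->C->R'->A->plug->H
Char 4 ('C'): step: R->5, L=3; C->plug->C->R->F->L->F->refl->B->L'->G->R'->B->plug->B

Answer: CGHB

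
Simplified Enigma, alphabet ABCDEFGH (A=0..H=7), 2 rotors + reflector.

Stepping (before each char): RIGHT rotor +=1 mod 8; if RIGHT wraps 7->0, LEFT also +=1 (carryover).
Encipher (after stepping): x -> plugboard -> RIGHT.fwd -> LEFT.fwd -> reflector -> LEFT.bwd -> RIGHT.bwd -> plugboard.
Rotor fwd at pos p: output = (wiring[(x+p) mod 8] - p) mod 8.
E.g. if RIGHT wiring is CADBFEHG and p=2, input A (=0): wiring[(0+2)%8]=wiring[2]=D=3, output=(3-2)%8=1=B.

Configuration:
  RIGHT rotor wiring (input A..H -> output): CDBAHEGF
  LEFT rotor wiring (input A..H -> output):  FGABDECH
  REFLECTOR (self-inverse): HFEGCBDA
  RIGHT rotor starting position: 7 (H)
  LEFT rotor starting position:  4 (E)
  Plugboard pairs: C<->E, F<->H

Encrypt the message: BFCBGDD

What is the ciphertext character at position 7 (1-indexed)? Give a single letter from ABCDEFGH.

Char 1 ('B'): step: R->0, L->5 (L advanced); B->plug->B->R->D->L->A->refl->H->L'->A->R'->D->plug->D
Char 2 ('F'): step: R->1, L=5; F->plug->H->R->B->L->F->refl->B->L'->E->R'->G->plug->G
Char 3 ('C'): step: R->2, L=5; C->plug->E->R->E->L->B->refl->F->L'->B->R'->H->plug->F
Char 4 ('B'): step: R->3, L=5; B->plug->B->R->E->L->B->refl->F->L'->B->R'->C->plug->E
Char 5 ('G'): step: R->4, L=5; G->plug->G->R->F->L->D->refl->G->L'->H->R'->F->plug->H
Char 6 ('D'): step: R->5, L=5; D->plug->D->R->F->L->D->refl->G->L'->H->R'->A->plug->A
Char 7 ('D'): step: R->6, L=5; D->plug->D->R->F->L->D->refl->G->L'->H->R'->B->plug->B

B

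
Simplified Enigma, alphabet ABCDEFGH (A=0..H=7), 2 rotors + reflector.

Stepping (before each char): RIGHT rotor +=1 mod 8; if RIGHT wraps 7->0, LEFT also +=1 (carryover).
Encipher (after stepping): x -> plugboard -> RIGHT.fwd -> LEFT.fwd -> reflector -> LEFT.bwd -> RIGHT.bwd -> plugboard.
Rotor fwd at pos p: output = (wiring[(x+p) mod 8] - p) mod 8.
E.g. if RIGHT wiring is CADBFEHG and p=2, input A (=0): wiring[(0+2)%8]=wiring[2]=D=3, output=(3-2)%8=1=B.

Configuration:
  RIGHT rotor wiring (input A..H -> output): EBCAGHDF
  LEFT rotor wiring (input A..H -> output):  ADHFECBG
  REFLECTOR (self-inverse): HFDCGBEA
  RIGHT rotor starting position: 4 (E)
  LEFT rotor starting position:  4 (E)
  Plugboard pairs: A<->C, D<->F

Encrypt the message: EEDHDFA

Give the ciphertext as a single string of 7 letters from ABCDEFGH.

Char 1 ('E'): step: R->5, L=4; E->plug->E->R->E->L->E->refl->G->L'->B->R'->H->plug->H
Char 2 ('E'): step: R->6, L=4; E->plug->E->R->E->L->E->refl->G->L'->B->R'->H->plug->H
Char 3 ('D'): step: R->7, L=4; D->plug->F->R->H->L->B->refl->F->L'->C->R'->C->plug->A
Char 4 ('H'): step: R->0, L->5 (L advanced); H->plug->H->R->F->L->C->refl->D->L'->D->R'->G->plug->G
Char 5 ('D'): step: R->1, L=5; D->plug->F->R->C->L->B->refl->F->L'->A->R'->A->plug->C
Char 6 ('F'): step: R->2, L=5; F->plug->D->R->F->L->C->refl->D->L'->D->R'->F->plug->D
Char 7 ('A'): step: R->3, L=5; A->plug->C->R->E->L->G->refl->E->L'->B->R'->F->plug->D

Answer: HHAGCDD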